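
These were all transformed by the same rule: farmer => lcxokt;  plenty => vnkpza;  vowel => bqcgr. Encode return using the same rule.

Shifts by position in farmer: pos 0: f→l (+6), pos 1: a→c (+2), pos 2: r→x (+6), pos 3: m→o (+2) — repeating every 2. A repeating key of period 2 is used — shifts +6, +2 over and over.
On return: r+6=x, e+2=g, t+6=z, u+2=w, r+6=x, n+2=p.

xgzwxp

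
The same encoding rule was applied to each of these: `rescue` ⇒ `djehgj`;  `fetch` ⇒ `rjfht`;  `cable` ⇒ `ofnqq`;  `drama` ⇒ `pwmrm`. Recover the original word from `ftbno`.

topic

Shifts by position in rescue: pos 0: r→d (+12), pos 1: e→j (+5), pos 2: s→e (+12), pos 3: c→h (+5) — repeating every 2. The shifts repeat in a cycle of length 2: positions 0,1,… shift by +12, +5, then the pattern repeats.
Decoding ftbno: f−12=t, t−5=o, b−12=p, n−5=i, o−12=c.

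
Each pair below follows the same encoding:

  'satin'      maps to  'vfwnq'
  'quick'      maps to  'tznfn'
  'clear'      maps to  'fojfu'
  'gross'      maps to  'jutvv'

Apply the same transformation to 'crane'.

The shift depends on letter class: consonant s→v is +3, but vowel a→f is +5. The rule splits by letter class: vowels +5, consonants +3.
On crane: c(cons)+3=f, r(cons)+3=u, a(vowel)+5=f, n(cons)+3=q, e(vowel)+5=j.

fufqj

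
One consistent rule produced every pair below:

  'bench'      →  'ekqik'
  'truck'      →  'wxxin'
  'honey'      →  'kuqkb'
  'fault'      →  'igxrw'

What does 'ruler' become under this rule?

uaoku

A repeating key of period 2 is used — shifts +3, +6 over and over.
For ruler: r+3=u, u+6=a, l+3=o, e+6=k, r+3=u.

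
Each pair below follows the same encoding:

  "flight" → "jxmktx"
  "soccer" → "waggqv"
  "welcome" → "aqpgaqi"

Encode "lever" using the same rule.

pqzid

It's a Vigenère-style cipher with numeric key [4,12,4]: position i shifts by key[i mod 3].
For lever: l+4=p, e+12=q, v+4=z, e+4=i, r+12=d.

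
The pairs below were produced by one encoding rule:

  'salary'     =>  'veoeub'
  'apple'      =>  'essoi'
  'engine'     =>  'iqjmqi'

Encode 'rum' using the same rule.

The shift depends on letter class: consonant s→v is +3, but vowel a→e is +4. The rule splits by letter class: vowels +4, consonants +3.
On rum: r(cons)+3=u, u(vowel)+4=y, m(cons)+3=p.

uyp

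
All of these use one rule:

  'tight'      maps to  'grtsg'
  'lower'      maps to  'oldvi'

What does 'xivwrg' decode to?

credit

This is the alphabet-reversal cipher (Atbash): a becomes z, b becomes y, etc.
Reversing it on xivwrg: x↔c, i↔r, v↔e, w↔d, r↔i, g↔t.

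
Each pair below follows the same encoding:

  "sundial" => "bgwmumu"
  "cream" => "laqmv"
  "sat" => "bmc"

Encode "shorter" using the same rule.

bqaacqa

The rule splits by letter class: vowels +12, consonants +9.
For shorter: s(cons)+9=b, h(cons)+9=q, o(vowel)+12=a, r(cons)+9=a, t(cons)+9=c, e(vowel)+12=q, r(cons)+9=a.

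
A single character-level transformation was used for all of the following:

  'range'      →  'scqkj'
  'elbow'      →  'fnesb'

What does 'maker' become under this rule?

In range: r→s is +1, a→c is +2, n→q is +3, g→k is +4 — the shift increases by 1 each position. Each letter shifts forward by (position + 1), i.e. 1, 2, 3, … — the shift grows by one for each successive letter.
Applying it to maker: m+1=n, a+2=c, k+3=n, e+4=i, r+5=w.

ncniw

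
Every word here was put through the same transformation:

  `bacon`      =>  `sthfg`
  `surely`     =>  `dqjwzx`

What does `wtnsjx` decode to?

senior

The output letters match the input read backwards, each shifted +5: bacon reversed is nocab. Two steps: reverse the string, then apply a Caesar shift of +5.
Reversing it on wtnsjx: shift back: w−5=r, t−5=o, n−5=i, s−5=n, j−5=e, x−5=s → roines; then reverse → senior.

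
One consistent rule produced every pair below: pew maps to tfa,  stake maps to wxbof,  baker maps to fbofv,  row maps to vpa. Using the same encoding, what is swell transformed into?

The shift depends on letter class: consonant p→t is +4, but vowel e→f is +1. Two shifts are in play — +1 for a/e/i/o/u, +4 for every other letter.
Applying it to swell: s(cons)+4=w, w(cons)+4=a, e(vowel)+1=f, l(cons)+4=p, l(cons)+4=p.

wafpp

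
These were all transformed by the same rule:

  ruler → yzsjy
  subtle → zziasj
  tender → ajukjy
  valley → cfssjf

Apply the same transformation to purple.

wzywsj

The shift depends on letter class: consonant r→y is +7, but vowel u→z is +5. Two shifts are in play — +5 for a/e/i/o/u, +7 for every other letter.
Applying it to purple: p(cons)+7=w, u(vowel)+5=z, r(cons)+7=y, p(cons)+7=w, l(cons)+7=s, e(vowel)+5=j.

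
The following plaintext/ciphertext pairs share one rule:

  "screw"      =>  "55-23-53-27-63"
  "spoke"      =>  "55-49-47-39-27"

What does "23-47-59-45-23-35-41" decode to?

council

Each letter becomes 2×(its alphabet position, a=1..z=26) + 17.
Reversing it on 23-47-59-45-23-35-41: 23→(23−17)÷2=3=c, 47→(47−17)÷2=15=o, 59→(59−17)÷2=21=u, 45→(45−17)÷2=14=n, 23→(23−17)÷2=3=c, 35→(35−17)÷2=9=i, 41→(41−17)÷2=12=l.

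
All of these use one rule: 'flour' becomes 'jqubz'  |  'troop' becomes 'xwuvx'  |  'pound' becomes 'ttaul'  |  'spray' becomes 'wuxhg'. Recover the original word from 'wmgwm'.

shape

In flour: f→j is +4, l→q is +5, o→u is +6, u→b is +7 — the shift increases by 1 each position. Each letter shifts forward by (position + 4), i.e. 4, 5, 6, … — the shift grows by one for each successive letter.
Reversing it on wmgwm: w−4=s, m−5=h, g−6=a, w−7=p, m−8=e.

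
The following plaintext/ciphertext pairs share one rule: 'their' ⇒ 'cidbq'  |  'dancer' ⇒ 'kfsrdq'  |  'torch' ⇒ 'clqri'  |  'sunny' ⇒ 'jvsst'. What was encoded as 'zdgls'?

Each letter's alphabet position (a=0..z=25) is mapped through 19·x+5 mod 26 — an affine cipher.
Undoing it on zdgls: z(25)→11·(25−5)≡12=m; d(3)→11·(3−5)≡4=e; g(6)→11·(6−5)≡11=l; l(11)→11·(11−5)≡14=o; s(18)→11·(18−5)≡13=n (all mod 26).

melon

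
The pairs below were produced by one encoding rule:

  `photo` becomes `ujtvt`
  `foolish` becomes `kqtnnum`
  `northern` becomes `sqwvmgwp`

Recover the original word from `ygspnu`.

A repeating key of period 2 is used — shifts +5, +2 over and over.
Reversing it on ygspnu: y−5=t, g−2=e, s−5=n, p−2=n, n−5=i, u−2=s.

tennis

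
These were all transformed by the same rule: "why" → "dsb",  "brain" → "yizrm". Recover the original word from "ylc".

Each pair mirrors across the alphabet (w↔d, h↔s, y↔b): positions sum to 25. Each letter is replaced by its mirror in the alphabet: a↔z, b↔y, c↔x, and so on (the Atbash cipher).
Undoing it on ylc: y↔b, l↔o, c↔x.

box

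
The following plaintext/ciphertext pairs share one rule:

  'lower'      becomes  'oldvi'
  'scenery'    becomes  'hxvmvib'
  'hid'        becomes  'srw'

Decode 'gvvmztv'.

teenage

Each pair mirrors across the alphabet (l↔o, o↔l, w↔d): positions sum to 25. This is the alphabet-reversal cipher (Atbash): a becomes z, b becomes y, etc.
Undoing it on gvvmztv: g↔t, v↔e, v↔e, m↔n, z↔a, t↔g, v↔e.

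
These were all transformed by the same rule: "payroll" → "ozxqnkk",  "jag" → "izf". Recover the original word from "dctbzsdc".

This is a Caesar cipher with shift 25.
Decoding dctbzsdc: d−25=e, c−25=d, t−25=u, b−25=c, z−25=a, s−25=t, d−25=e, c−25=d.

educated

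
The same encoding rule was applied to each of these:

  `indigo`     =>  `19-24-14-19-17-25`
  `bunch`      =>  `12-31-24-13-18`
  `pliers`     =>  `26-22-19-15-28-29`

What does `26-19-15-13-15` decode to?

piece

i is letter #9 and maps to 19: an offset of 10. The number is (letter's place in the alphabet, a=1) + 10.
Undoing it on 26-19-15-13-15: 26→(26−10)÷1=16=p, 19→(19−10)÷1=9=i, 15→(15−10)÷1=5=e, 13→(13−10)÷1=3=c, 15→(15−10)÷1=5=e.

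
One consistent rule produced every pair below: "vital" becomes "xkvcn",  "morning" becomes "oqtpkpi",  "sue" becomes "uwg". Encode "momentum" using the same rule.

Compare letters: v→x is +2, i→k is +2, t→v is +2 — a constant shift. Every letter moves 2 places later in the alphabet, wrapping around z→a.
Applying it to momentum: m+2=o, o+2=q, m+2=o, e+2=g, n+2=p, t+2=v, u+2=w, m+2=o.

oqogpvwo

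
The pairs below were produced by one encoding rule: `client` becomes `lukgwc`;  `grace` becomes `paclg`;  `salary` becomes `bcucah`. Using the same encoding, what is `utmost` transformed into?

The shift depends on letter class: consonant c→l is +9, but vowel i→k is +2. The rule splits by letter class: vowels +2, consonants +9.
Applying it to utmost: u(vowel)+2=w, t(cons)+9=c, m(cons)+9=v, o(vowel)+2=q, s(cons)+9=b, t(cons)+9=c.

wcvqbc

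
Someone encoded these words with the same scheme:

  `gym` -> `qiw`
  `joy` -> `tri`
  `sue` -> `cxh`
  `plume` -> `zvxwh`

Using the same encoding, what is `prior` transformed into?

The shift depends on letter class: consonant g→q is +10, but vowel o→r is +3. Two shifts are in play — +3 for a/e/i/o/u, +10 for every other letter.
On prior: p(cons)+10=z, r(cons)+10=b, i(vowel)+3=l, o(vowel)+3=r, r(cons)+10=b.

zblrb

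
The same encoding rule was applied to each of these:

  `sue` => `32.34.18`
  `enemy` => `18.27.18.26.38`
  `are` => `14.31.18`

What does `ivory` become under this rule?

22.35.28.31.38

s is letter #19 and maps to 32: an offset of 13. Each letter is replaced by its alphabet position (a=1..z=26) + 13.
For ivory: i=9→22, v=22→35, o=15→28, r=18→31, y=25→38.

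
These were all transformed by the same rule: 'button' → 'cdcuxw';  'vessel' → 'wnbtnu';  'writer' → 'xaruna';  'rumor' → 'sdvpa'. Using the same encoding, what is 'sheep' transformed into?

Shifts by position in button: pos 0: b→c (+1), pos 1: u→d (+9), pos 2: t→c (+9), pos 3: t→u (+1), pos 4: o→x (+9), pos 5: n→w (+9) — repeating every 3. The shifts repeat in a cycle of length 3: positions 0,1,… shift by +1, +9, +9, then the pattern repeats.
For sheep: s+1=t, h+9=q, e+9=n, e+1=f, p+9=y.

tqnfy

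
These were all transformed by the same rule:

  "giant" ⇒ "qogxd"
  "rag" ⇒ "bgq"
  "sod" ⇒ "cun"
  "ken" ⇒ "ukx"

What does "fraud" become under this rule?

The shift depends on letter class: consonant g→q is +10, but vowel i→o is +6. Vowels shift forward by 6 and consonants shift forward by 10.
Applying it to fraud: f(cons)+10=p, r(cons)+10=b, a(vowel)+6=g, u(vowel)+6=a, d(cons)+10=n.

pbgan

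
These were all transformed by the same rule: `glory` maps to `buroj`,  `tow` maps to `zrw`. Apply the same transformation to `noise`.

The output letters match the input read backwards, each shifted +3: glory reversed is yrolg. The word is reversed, then every letter is shifted forward by 3.
Applying it to noise: reverse → esion; then shift: e+3=h, s+3=v, i+3=l, o+3=r, n+3=q.

hvlrq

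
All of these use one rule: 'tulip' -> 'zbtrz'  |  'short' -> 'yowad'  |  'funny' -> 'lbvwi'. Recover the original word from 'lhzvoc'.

Each letter shifts forward by (position + 6), i.e. 6, 7, 8, … — the shift grows by one for each successive letter.
Decoding lhzvoc: l−6=f, h−7=a, z−8=r, v−9=m, o−10=e, c−11=r.

farmer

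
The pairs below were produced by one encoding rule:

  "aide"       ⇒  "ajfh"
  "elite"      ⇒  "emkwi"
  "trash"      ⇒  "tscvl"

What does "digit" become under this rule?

In aide: a→a is +0, i→j is +1, d→f is +2, e→h is +3 — the shift increases by 1 each position. Letter i (0-indexed) is shifted by i+0, so successive shifts are 0, 1, 2, ….
For digit: d+0=d, i+1=j, g+2=i, i+3=l, t+4=x.

djilx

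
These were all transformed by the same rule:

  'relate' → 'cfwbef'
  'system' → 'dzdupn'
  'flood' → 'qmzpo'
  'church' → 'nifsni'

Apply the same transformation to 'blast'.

mmlte

Shifts by position in relate: pos 0: r→c (+11), pos 1: e→f (+1), pos 2: l→w (+11), pos 3: a→b (+1) — repeating every 2. The shifts repeat in a cycle of length 2: positions 0,1,… shift by +11, +1, then the pattern repeats.
Applying it to blast: b+11=m, l+1=m, a+11=l, s+1=t, t+11=e.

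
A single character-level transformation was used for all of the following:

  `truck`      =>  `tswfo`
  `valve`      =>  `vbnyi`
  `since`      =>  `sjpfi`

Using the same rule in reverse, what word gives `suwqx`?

stunt

Each letter shifts forward by its position index (0, 1, 2, …) — the shift grows by one for each successive letter.
Undoing it on suwqx: s−0=s, u−1=t, w−2=u, q−3=n, x−4=t.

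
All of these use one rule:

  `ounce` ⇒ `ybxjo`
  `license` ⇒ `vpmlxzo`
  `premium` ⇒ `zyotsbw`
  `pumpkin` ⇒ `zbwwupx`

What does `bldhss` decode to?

retail

Shifts by position in ounce: pos 0: o→y (+10), pos 1: u→b (+7), pos 2: n→x (+10), pos 3: c→j (+7) — repeating every 2. It's a Vigenère-style cipher with numeric key [10,7]: position i shifts by key[i mod 2].
Undoing it on bldhss: b−10=r, l−7=e, d−10=t, h−7=a, s−10=i, s−7=l.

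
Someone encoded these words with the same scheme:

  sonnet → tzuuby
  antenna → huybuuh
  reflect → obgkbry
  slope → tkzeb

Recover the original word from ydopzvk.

turmoil

Treating letters as 0–25, the rule is x ↦ 5x + 7 (mod 26).
Decoding ydopzvk: y(24)→21·(24−7)≡19=t; d(3)→21·(3−7)≡20=u; o(14)→21·(14−7)≡17=r; p(15)→21·(15−7)≡12=m; z(25)→21·(25−7)≡14=o; v(21)→21·(21−7)≡8=i; k(10)→21·(10−7)≡11=l (all mod 26).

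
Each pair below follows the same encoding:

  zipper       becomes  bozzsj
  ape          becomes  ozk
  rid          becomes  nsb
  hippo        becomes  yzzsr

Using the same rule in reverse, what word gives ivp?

The output letters match the input read backwards, each shifted +10: zipper reversed is reppiz. Two steps: reverse the string, then apply a Caesar shift of +10.
Decoding ivp: shift back: i−10=y, v−10=l, p−10=f → ylf; then reverse → fly.

fly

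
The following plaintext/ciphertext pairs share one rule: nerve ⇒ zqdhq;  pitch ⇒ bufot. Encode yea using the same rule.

kqm

Compare letters: n→z is +12, e→q is +12, r→d is +12 — a constant shift. It's a constant shift of +12 (ROT12).
Applying it to yea: y+12=k, e+12=q, a+12=m.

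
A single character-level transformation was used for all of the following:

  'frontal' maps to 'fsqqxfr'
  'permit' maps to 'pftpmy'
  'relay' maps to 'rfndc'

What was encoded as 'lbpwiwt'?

lantern

In frontal: f→f is +0, r→s is +1, o→q is +2, n→q is +3 — the shift increases by 1 each position. Each letter shifts forward by its position index (0, 1, 2, …) — the shift grows by one for each successive letter.
Decoding lbpwiwt: l−0=l, b−1=a, p−2=n, w−3=t, i−4=e, w−5=r, t−6=n.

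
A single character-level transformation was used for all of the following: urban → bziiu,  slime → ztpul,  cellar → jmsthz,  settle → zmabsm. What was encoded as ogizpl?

hybrid

It's a Vigenère-style cipher with numeric key [7,8]: position i shifts by key[i mod 2].
Undoing it on ogizpl: o−7=h, g−8=y, i−7=b, z−8=r, p−7=i, l−8=d.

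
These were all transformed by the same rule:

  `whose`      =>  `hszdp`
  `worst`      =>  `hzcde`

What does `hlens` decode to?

Every letter moves 11 places later in the alphabet, wrapping around z→a.
Undoing it on hlens: h−11=w, l−11=a, e−11=t, n−11=c, s−11=h.

watch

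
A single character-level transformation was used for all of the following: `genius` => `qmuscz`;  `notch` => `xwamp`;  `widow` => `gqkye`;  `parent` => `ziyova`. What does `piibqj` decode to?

fabric

Shifts by position in genius: pos 0: g→q (+10), pos 1: e→m (+8), pos 2: n→u (+7), pos 3: i→s (+10), pos 4: u→c (+8), pos 5: s→z (+7) — repeating every 3. A repeating key of period 3 is used — shifts +10, +8, +7 over and over.
Decoding piibqj: p−10=f, i−8=a, i−7=b, b−10=r, q−8=i, j−7=c.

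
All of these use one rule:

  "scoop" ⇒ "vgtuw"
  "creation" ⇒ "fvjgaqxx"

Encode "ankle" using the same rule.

drprl

Letter i (0-indexed) is shifted by i+3, so successive shifts are 3, 4, 5, ….
For ankle: a+3=d, n+4=r, k+5=p, l+6=r, e+7=l.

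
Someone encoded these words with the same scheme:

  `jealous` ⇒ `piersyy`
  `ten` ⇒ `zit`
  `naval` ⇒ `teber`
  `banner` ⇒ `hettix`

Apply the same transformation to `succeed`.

The shift depends on letter class: consonant j→p is +6, but vowel e→i is +4. Two shifts are in play — +4 for a/e/i/o/u, +6 for every other letter.
For succeed: s(cons)+6=y, u(vowel)+4=y, c(cons)+6=i, c(cons)+6=i, e(vowel)+4=i, e(vowel)+4=i, d(cons)+6=j.

yyiiiij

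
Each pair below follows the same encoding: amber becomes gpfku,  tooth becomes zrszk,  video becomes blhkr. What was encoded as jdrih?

dance

Shifts by position in amber: pos 0: a→g (+6), pos 1: m→p (+3), pos 2: b→f (+4), pos 3: e→k (+6), pos 4: r→u (+3) — repeating every 3. A repeating key of period 3 is used — shifts +6, +3, +4 over and over.
Reversing it on jdrih: j−6=d, d−3=a, r−4=n, i−6=c, h−3=e.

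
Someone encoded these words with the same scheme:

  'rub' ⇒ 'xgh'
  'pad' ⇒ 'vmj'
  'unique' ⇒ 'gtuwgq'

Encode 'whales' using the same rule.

cnmrqy

Two shifts are in play — +12 for a/e/i/o/u, +6 for every other letter.
On whales: w(cons)+6=c, h(cons)+6=n, a(vowel)+12=m, l(cons)+6=r, e(vowel)+12=q, s(cons)+6=y.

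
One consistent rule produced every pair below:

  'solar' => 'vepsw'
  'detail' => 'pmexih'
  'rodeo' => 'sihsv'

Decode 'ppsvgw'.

scroll

Two steps: reverse the string, then apply a Caesar shift of +4.
Reversing it on ppsvgw: shift back: p−4=l, p−4=l, s−4=o, v−4=r, g−4=c, w−4=s → llorcs; then reverse → scroll.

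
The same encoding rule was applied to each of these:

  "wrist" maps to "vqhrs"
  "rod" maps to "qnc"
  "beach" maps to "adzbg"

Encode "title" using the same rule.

Every letter moves 25 places later in the alphabet, wrapping around z→a.
Applying it to title: t+25=s, i+25=h, t+25=s, l+25=k, e+25=d.

shskd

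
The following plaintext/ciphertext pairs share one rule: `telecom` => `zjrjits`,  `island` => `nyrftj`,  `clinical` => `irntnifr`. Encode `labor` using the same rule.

rfhtx

The shift depends on letter class: consonant t→z is +6, but vowel e→j is +5. Vowels shift forward by 5 and consonants shift forward by 6.
On labor: l(cons)+6=r, a(vowel)+5=f, b(cons)+6=h, o(vowel)+5=t, r(cons)+6=x.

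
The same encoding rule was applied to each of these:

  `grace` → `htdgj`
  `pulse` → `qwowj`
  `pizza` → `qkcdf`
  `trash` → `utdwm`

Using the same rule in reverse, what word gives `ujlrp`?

think

In grace: g→h is +1, r→t is +2, a→d is +3, c→g is +4 — the shift increases by 1 each position. Letter i (0-indexed) is shifted by i+1, so successive shifts are 1, 2, 3, ….
Decoding ujlrp: u−1=t, j−2=h, l−3=i, r−4=n, p−5=k.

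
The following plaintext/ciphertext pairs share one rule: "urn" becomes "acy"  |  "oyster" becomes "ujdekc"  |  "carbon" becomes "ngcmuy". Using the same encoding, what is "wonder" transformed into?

The shift depends on letter class: consonant r→c is +11, but vowel u→a is +6. Two shifts are in play — +6 for a/e/i/o/u, +11 for every other letter.
Applying it to wonder: w(cons)+11=h, o(vowel)+6=u, n(cons)+11=y, d(cons)+11=o, e(vowel)+6=k, r(cons)+11=c.

huyokc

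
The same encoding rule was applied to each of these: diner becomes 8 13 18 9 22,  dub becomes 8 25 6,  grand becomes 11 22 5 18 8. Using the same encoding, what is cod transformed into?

The number is (letter's place in the alphabet, a=1) + 4.
On cod: c=3→7, o=15→19, d=4→8.

7 19 8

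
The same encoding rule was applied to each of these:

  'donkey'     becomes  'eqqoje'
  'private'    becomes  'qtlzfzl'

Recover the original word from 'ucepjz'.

In donkey: d→e is +1, o→q is +2, n→q is +3, k→o is +4 — the shift increases by 1 each position. The shift increases by 1 at each position, starting from +1: 1, 2, 3, ….
Undoing it on ucepjz: u−1=t, c−2=a, e−3=b, p−4=l, j−5=e, z−6=t.

tablet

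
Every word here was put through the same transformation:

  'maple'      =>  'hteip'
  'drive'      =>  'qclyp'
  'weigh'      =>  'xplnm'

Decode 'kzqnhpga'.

m(12)→h(7) and a(0)→t(19) fit y≡25x+19 (mod 26); the inverse of 25 mod 26 is 25. This is an affine cipher: with a=0,…,z=25, each position x becomes (25x+19) mod 26.
Reversing it on kzqnhpga: k(10)→25·(10−19)≡9=j; z(25)→25·(25−19)≡20=u; q(16)→25·(16−19)≡3=d; n(13)→25·(13−19)≡6=g; h(7)→25·(7−19)≡12=m; p(15)→25·(15−19)≡4=e; g(6)→25·(6−19)≡13=n; a(0)→25·(0−19)≡19=t (all mod 26).

judgment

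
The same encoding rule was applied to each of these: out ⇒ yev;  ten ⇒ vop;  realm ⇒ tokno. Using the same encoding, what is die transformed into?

The shift depends on letter class: consonant t→v is +2, but vowel o→y is +10. Vowels shift forward by 10 and consonants shift forward by 2.
On die: d(cons)+2=f, i(vowel)+10=s, e(vowel)+10=o.

fso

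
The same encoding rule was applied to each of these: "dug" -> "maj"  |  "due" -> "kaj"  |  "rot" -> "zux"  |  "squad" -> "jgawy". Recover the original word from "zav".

put

The output letters match the input read backwards, each shifted +6: dug reversed is gud. Read the word backwards and shift each letter +6.
Decoding zav: shift back: z−6=t, a−6=u, v−6=p → tup; then reverse → put.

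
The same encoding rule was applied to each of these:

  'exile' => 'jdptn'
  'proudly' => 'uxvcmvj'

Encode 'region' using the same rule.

In exile: e→j is +5, x→d is +6, i→p is +7, l→t is +8 — the shift increases by 1 each position. Letter i (0-indexed) is shifted by i+5, so successive shifts are 5, 6, 7, ….
On region: r+5=w, e+6=k, g+7=n, i+8=q, o+9=x, n+10=x.

wknqxx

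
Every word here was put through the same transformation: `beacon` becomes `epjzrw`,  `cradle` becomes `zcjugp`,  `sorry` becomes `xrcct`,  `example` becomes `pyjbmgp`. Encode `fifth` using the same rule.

kvksa

b(1)→e(4) and e(4)→p(15) fit y≡21x+9 (mod 26); the inverse of 21 mod 26 is 5. Each letter's alphabet position (a=0..z=25) is mapped through 21·x+9 mod 26 — an affine cipher.
For fifth: f(5)→21·5+9≡10=k; i(8)→21·8+9≡21=v; f(5)→21·5+9≡10=k; t(19)→21·19+9≡18=s; h(7)→21·7+9≡0=a (all mod 26).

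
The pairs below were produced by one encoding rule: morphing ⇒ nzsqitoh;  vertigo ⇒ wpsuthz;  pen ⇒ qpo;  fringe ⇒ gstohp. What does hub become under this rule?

The shift depends on letter class: consonant m→n is +1, but vowel o→z is +11. The rule splits by letter class: vowels +11, consonants +1.
For hub: h(cons)+1=i, u(vowel)+11=f, b(cons)+1=c.

ifc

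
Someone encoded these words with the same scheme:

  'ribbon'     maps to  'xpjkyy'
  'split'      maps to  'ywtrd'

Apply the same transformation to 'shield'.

In ribbon: r→x is +6, i→p is +7, b→j is +8, b→k is +9 — the shift increases by 1 each position. Letter i (0-indexed) is shifted by i+6, so successive shifts are 6, 7, 8, ….
On shield: s+6=y, h+7=o, i+8=q, e+9=n, l+10=v, d+11=o.

yoqnvo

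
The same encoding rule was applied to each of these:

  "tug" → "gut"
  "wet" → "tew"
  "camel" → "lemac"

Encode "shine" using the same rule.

The output letters match the input read backwards: tug reversed is gut. It's just the letters in reverse order.
Applying it to shine: reverse → enihs.

enihs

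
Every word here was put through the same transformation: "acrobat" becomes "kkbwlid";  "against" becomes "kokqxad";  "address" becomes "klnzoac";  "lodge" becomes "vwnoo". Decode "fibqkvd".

variant

Shifts by position in acrobat: pos 0: a→k (+10), pos 1: c→k (+8), pos 2: r→b (+10), pos 3: o→w (+8) — repeating every 2. A repeating key of period 2 is used — shifts +10, +8 over and over.
Reversing it on fibqkvd: f−10=v, i−8=a, b−10=r, q−8=i, k−10=a, v−8=n, d−10=t.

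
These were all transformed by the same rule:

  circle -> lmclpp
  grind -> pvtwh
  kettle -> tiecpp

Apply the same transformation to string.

bxcrrr

Shifts by position in circle: pos 0: c→l (+9), pos 1: i→m (+4), pos 2: r→c (+11), pos 3: c→l (+9), pos 4: l→p (+4), pos 5: e→p (+11) — repeating every 3. It's a Vigenère-style cipher with numeric key [9,4,11]: position i shifts by key[i mod 3].
For string: s+9=b, t+4=x, r+11=c, i+9=r, n+4=r, g+11=r.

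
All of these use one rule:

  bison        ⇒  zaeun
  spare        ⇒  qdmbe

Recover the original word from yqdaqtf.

The output letters match the input read backwards, each shifted +12: bison reversed is nosib. Read the word backwards and shift each letter +12.
Decoding yqdaqtf: shift back: y−12=m, q−12=e, d−12=r, a−12=o, q−12=e, t−12=h, f−12=t → meroeht; then reverse → theorem.

theorem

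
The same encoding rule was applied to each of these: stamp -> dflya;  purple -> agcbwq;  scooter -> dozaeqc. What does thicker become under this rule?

Shifts by position in stamp: pos 0: s→d (+11), pos 1: t→f (+12), pos 2: a→l (+11), pos 3: m→y (+12) — repeating every 2. A repeating key of period 2 is used — shifts +11, +12 over and over.
For thicker: t+11=e, h+12=t, i+11=t, c+12=o, k+11=v, e+12=q, r+11=c.

ettovqc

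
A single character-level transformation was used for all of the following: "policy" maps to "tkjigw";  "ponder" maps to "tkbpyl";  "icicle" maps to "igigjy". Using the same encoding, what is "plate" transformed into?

tjody

p(15)→t(19) and o(14)→k(10) fit y≡9x+14 (mod 26); the inverse of 9 mod 26 is 3. Treating letters as 0–25, the rule is x ↦ 9x + 14 (mod 26).
Applying it to plate: p(15)→9·15+14≡19=t; l(11)→9·11+14≡9=j; a(0)→9·0+14≡14=o; t(19)→9·19+14≡3=d; e(4)→9·4+14≡24=y (all mod 26).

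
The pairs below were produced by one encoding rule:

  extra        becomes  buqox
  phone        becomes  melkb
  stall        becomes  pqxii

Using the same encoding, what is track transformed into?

qoxzh

This is a Caesar cipher with shift 23.
For track: t+23=q, r+23=o, a+23=x, c+23=z, k+23=h.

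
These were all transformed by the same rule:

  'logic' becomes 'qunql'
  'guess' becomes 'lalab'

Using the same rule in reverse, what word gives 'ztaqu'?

In logic: l→q is +5, o→u is +6, g→n is +7, i→q is +8 — the shift increases by 1 each position. Letter i (0-indexed) is shifted by i+5, so successive shifts are 5, 6, 7, ….
Reversing it on ztaqu: z−5=u, t−6=n, a−7=t, q−8=i, u−9=l.

until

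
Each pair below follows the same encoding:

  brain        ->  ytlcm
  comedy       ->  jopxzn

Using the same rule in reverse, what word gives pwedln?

castle

Two steps: reverse the string, then apply a Caesar shift of +11.
Decoding pwedln: shift back: p−11=e, w−11=l, e−11=t, d−11=s, l−11=a, n−11=c → eltsac; then reverse → castle.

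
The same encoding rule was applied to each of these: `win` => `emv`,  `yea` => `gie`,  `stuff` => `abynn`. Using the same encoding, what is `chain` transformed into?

The shift depends on letter class: consonant w→e is +8, but vowel i→m is +4. The rule splits by letter class: vowels +4, consonants +8.
Applying it to chain: c(cons)+8=k, h(cons)+8=p, a(vowel)+4=e, i(vowel)+4=m, n(cons)+8=v.

kpemv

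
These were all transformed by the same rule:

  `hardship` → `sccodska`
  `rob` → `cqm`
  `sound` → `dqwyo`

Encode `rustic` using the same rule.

The shift depends on letter class: consonant h→s is +11, but vowel a→c is +2. Two shifts are in play — +2 for a/e/i/o/u, +11 for every other letter.
On rustic: r(cons)+11=c, u(vowel)+2=w, s(cons)+11=d, t(cons)+11=e, i(vowel)+2=k, c(cons)+11=n.

cwdekn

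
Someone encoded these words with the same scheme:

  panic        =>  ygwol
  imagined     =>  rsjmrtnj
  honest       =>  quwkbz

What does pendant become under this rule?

Shifts by position in panic: pos 0: p→y (+9), pos 1: a→g (+6), pos 2: n→w (+9), pos 3: i→o (+6) — repeating every 2. A repeating key of period 2 is used — shifts +9, +6 over and over.
On pendant: p+9=y, e+6=k, n+9=w, d+6=j, a+9=j, n+6=t, t+9=c.

ykwjjtc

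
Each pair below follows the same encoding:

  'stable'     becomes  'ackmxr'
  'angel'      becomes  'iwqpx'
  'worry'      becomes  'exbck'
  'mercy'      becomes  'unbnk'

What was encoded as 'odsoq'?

In stable: s→a is +8, t→c is +9, a→k is +10, b→m is +11 — the shift increases by 1 each position. Letter i (0-indexed) is shifted by i+8, so successive shifts are 8, 9, 10, ….
Reversing it on odsoq: o−8=g, d−9=u, s−10=i, o−11=d, q−12=e.

guide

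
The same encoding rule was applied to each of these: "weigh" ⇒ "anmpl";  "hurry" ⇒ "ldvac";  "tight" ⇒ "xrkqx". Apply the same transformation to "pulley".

tdpuih

Shifts by position in weigh: pos 0: w→a (+4), pos 1: e→n (+9), pos 2: i→m (+4), pos 3: g→p (+9) — repeating every 2. It's a Vigenère-style cipher with numeric key [4,9]: position i shifts by key[i mod 2].
For pulley: p+4=t, u+9=d, l+4=p, l+9=u, e+4=i, y+9=h.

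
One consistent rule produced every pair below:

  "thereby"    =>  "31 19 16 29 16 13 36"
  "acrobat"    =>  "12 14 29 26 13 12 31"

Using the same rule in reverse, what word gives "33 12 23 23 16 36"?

valley

t is letter #20 and maps to 31: an offset of 11. Each letter is replaced by its alphabet position (a=1..z=26) + 11.
Reversing it on 33 12 23 23 16 36: 33→(33−11)÷1=22=v, 12→(12−11)÷1=1=a, 23→(23−11)÷1=12=l, 23→(23−11)÷1=12=l, 16→(16−11)÷1=5=e, 36→(36−11)÷1=25=y.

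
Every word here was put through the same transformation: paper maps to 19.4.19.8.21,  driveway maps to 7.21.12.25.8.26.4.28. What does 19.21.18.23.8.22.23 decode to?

protest

p is letter #16 and maps to 19: an offset of 3. The number is (letter's place in the alphabet, a=1) + 3.
Undoing it on 19.21.18.23.8.22.23: 19→(19−3)÷1=16=p, 21→(21−3)÷1=18=r, 18→(18−3)÷1=15=o, 23→(23−3)÷1=20=t, 8→(8−3)÷1=5=e, 22→(22−3)÷1=19=s, 23→(23−3)÷1=20=t.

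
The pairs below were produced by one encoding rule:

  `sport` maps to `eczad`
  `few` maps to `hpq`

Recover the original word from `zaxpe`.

tempo

The word is reversed, then every letter is shifted forward by 11.
Undoing it on zaxpe: shift back: z−11=o, a−11=p, x−11=m, p−11=e, e−11=t → opmet; then reverse → tempo.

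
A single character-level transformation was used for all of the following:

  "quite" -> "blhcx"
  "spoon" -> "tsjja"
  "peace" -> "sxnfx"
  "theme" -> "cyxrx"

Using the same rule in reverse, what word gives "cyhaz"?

think

q(16)→b(1) and u(20)→l(11) fit y≡9x+13 (mod 26); the inverse of 9 mod 26 is 3. This is an affine cipher: with a=0,…,z=25, each position x becomes (9x+13) mod 26.
Undoing it on cyhaz: c(2)→3·(2−13)≡19=t; y(24)→3·(24−13)≡7=h; h(7)→3·(7−13)≡8=i; a(0)→3·(0−13)≡13=n; z(25)→3·(25−13)≡10=k (all mod 26).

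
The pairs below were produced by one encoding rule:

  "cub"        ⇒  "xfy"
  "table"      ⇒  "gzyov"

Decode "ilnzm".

Each pair mirrors across the alphabet (c↔x, u↔f, b↔y): positions sum to 25. Each letter is replaced by its mirror in the alphabet: a↔z, b↔y, c↔x, and so on (the Atbash cipher).
Undoing it on ilnzm: i↔r, l↔o, n↔m, z↔a, m↔n.

roman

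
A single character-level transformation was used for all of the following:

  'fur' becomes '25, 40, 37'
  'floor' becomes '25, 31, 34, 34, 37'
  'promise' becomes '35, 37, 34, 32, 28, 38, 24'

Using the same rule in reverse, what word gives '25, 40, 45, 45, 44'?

fuzzy

f is letter #6 and maps to 25: an offset of 19. Each letter is replaced by its alphabet position (a=1..z=26) + 19.
Undoing it on 25, 40, 45, 45, 44: 25→(25−19)÷1=6=f, 40→(40−19)÷1=21=u, 45→(45−19)÷1=26=z, 45→(45−19)÷1=26=z, 44→(44−19)÷1=25=y.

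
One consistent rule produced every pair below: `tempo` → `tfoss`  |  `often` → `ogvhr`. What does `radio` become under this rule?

rbfls

Letter i (0-indexed) is shifted by i+0, so successive shifts are 0, 1, 2, ….
On radio: r+0=r, a+1=b, d+2=f, i+3=l, o+4=s.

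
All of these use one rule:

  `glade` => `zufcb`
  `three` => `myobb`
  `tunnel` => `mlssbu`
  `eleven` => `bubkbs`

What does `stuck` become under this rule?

g(6)→z(25) and l(11)→u(20) fit y≡25x+5 (mod 26); the inverse of 25 mod 26 is 25. Treating letters as 0–25, the rule is x ↦ 25x + 5 (mod 26).
For stuck: s(18)→25·18+5≡13=n; t(19)→25·19+5≡12=m; u(20)→25·20+5≡11=l; c(2)→25·2+5≡3=d; k(10)→25·10+5≡21=v (all mod 26).

nmldv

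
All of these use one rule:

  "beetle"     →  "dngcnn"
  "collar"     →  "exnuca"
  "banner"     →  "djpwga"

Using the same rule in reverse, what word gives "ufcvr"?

swamp

It's a Vigenère-style cipher with numeric key [2,9]: position i shifts by key[i mod 2].
Decoding ufcvr: u−2=s, f−9=w, c−2=a, v−9=m, r−2=p.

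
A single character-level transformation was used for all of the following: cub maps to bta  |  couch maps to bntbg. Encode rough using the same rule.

Compare letters: c→b is +25, u→t is +25, b→a is +25 — a constant shift. It's a constant shift of +25 (ROT25).
On rough: r+25=q, o+25=n, u+25=t, g+25=f, h+25=g.

qntfg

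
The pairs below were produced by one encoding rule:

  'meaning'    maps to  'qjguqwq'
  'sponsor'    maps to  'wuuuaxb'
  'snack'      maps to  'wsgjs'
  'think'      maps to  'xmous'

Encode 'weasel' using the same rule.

In meaning: m→q is +4, e→j is +5, a→g is +6, n→u is +7 — the shift increases by 1 each position. The shift increases by 1 at each position, starting from +4: 4, 5, 6, ….
Applying it to weasel: w+4=a, e+5=j, a+6=g, s+7=z, e+8=m, l+9=u.

ajgzmu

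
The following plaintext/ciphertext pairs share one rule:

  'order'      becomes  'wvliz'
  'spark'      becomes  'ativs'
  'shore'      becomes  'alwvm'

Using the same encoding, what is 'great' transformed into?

ovmeb

The shifts repeat in a cycle of length 2: positions 0,1,… shift by +8, +4, then the pattern repeats.
On great: g+8=o, r+4=v, e+8=m, a+4=e, t+8=b.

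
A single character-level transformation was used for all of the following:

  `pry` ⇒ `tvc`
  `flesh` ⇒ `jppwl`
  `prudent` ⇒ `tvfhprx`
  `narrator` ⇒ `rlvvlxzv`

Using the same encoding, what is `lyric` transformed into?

The shift depends on letter class: consonant p→t is +4, but vowel e→p is +11. Vowels shift forward by 11 and consonants shift forward by 4.
On lyric: l(cons)+4=p, y(cons)+4=c, r(cons)+4=v, i(vowel)+11=t, c(cons)+4=g.

pcvtg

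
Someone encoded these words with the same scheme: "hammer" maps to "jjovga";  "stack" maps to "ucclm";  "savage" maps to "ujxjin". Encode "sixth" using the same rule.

urzcj

Shifts by position in hammer: pos 0: h→j (+2), pos 1: a→j (+9), pos 2: m→o (+2), pos 3: m→v (+9) — repeating every 2. The shifts repeat in a cycle of length 2: positions 0,1,… shift by +2, +9, then the pattern repeats.
For sixth: s+2=u, i+9=r, x+2=z, t+9=c, h+2=j.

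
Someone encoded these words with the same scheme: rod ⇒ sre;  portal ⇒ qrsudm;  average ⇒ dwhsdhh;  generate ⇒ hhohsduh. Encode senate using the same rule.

The shift depends on letter class: consonant r→s is +1, but vowel o→r is +3. Vowels shift forward by 3 and consonants shift forward by 1.
On senate: s(cons)+1=t, e(vowel)+3=h, n(cons)+1=o, a(vowel)+3=d, t(cons)+1=u, e(vowel)+3=h.

thoduh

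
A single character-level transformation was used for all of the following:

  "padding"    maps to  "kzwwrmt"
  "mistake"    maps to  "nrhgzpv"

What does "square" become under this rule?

hjfziv

Each pair mirrors across the alphabet (p↔k, a↔z, d↔w): positions sum to 25. Letters are reflected about the middle of the alphabet (position → 25−position): Atbash.
On square: s↔h, q↔j, u↔f, a↔z, r↔i, e↔v.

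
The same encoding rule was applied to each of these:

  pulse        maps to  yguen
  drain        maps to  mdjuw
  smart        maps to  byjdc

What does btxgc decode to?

Shifts by position in pulse: pos 0: p→y (+9), pos 1: u→g (+12), pos 2: l→u (+9), pos 3: s→e (+12) — repeating every 2. A repeating key of period 2 is used — shifts +9, +12 over and over.
Reversing it on btxgc: b−9=s, t−12=h, x−9=o, g−12=u, c−9=t.

shout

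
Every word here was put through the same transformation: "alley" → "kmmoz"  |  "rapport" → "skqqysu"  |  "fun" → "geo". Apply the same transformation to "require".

The shift depends on letter class: consonant l→m is +1, but vowel a→k is +10. Vowels shift forward by 10 and consonants shift forward by 1.
On require: r(cons)+1=s, e(vowel)+10=o, q(cons)+1=r, u(vowel)+10=e, i(vowel)+10=s, r(cons)+1=s, e(vowel)+10=o.

soresso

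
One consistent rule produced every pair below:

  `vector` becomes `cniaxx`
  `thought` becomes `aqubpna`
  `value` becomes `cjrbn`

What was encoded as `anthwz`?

tenant

The shifts repeat in a cycle of length 3: positions 0,1,… shift by +7, +9, +6, then the pattern repeats.
Reversing it on anthwz: a−7=t, n−9=e, t−6=n, h−7=a, w−9=n, z−6=t.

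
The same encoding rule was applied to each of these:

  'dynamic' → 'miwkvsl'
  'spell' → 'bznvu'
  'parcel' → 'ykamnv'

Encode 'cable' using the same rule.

lkkvn

Shifts by position in dynamic: pos 0: d→m (+9), pos 1: y→i (+10), pos 2: n→w (+9), pos 3: a→k (+10) — repeating every 2. It's a Vigenère-style cipher with numeric key [9,10]: position i shifts by key[i mod 2].
On cable: c+9=l, a+10=k, b+9=k, l+10=v, e+9=n.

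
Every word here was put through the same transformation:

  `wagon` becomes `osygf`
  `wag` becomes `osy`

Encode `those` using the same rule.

lzgkw

Compare letters: w→o is +18, a→s is +18, g→y is +18 — a constant shift. Each letter is shifted forward by 18 in the alphabet (a Caesar shift of +18).
On those: t+18=l, h+18=z, o+18=g, s+18=k, e+18=w.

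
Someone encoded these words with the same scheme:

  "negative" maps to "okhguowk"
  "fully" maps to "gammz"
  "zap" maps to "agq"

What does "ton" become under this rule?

uuo

The shift depends on letter class: consonant n→o is +1, but vowel e→k is +6. Vowels shift forward by 6 and consonants shift forward by 1.
Applying it to ton: t(cons)+1=u, o(vowel)+6=u, n(cons)+1=o.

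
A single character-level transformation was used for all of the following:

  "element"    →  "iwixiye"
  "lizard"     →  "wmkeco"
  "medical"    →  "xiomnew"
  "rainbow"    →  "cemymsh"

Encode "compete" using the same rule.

nsxaiei

The shift depends on letter class: consonant l→w is +11, but vowel e→i is +4. The rule splits by letter class: vowels +4, consonants +11.
For compete: c(cons)+11=n, o(vowel)+4=s, m(cons)+11=x, p(cons)+11=a, e(vowel)+4=i, t(cons)+11=e, e(vowel)+4=i.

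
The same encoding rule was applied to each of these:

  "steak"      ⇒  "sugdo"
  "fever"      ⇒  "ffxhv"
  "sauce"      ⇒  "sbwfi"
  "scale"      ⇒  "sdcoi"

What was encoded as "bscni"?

In steak: s→s is +0, t→u is +1, e→g is +2, a→d is +3 — the shift increases by 1 each position. Each letter shifts forward by its position index (0, 1, 2, …) — the shift grows by one for each successive letter.
Reversing it on bscni: b−0=b, s−1=r, c−2=a, n−3=k, i−4=e.

brake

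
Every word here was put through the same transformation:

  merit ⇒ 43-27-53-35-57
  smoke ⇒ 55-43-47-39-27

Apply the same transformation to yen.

m(#13)→43 and e(#5)→27: differences scale by 2, so n = 2·pos + 17. Each letter becomes 2×(its alphabet position, a=1..z=26) + 17.
For yen: y=25→67, e=5→27, n=14→45.

67-27-45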